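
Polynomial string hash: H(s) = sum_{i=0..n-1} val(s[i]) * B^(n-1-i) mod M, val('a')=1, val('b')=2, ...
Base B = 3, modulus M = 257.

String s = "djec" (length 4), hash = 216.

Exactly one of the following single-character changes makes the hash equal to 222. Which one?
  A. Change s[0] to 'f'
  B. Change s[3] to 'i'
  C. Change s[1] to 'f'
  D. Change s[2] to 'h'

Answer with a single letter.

Option A: s[0]='d'->'f', delta=(6-4)*3^3 mod 257 = 54, hash=216+54 mod 257 = 13
Option B: s[3]='c'->'i', delta=(9-3)*3^0 mod 257 = 6, hash=216+6 mod 257 = 222 <-- target
Option C: s[1]='j'->'f', delta=(6-10)*3^2 mod 257 = 221, hash=216+221 mod 257 = 180
Option D: s[2]='e'->'h', delta=(8-5)*3^1 mod 257 = 9, hash=216+9 mod 257 = 225

Answer: B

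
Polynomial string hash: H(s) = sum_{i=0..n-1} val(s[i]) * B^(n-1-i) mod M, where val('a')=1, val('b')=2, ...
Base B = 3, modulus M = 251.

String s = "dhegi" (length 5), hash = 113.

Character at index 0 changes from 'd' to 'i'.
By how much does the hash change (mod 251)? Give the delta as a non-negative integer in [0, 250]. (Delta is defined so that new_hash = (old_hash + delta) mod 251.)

Answer: 154

Derivation:
Delta formula: (val(new) - val(old)) * B^(n-1-k) mod M
  val('i') - val('d') = 9 - 4 = 5
  B^(n-1-k) = 3^4 mod 251 = 81
  Delta = 5 * 81 mod 251 = 154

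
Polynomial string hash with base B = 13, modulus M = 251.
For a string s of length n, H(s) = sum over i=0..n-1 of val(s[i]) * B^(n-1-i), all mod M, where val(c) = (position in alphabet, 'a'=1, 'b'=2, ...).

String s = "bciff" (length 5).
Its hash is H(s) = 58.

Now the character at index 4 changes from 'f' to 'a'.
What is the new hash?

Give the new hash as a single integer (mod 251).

Answer: 53

Derivation:
val('f') = 6, val('a') = 1
Position k = 4, exponent = n-1-k = 0
B^0 mod M = 13^0 mod 251 = 1
Delta = (1 - 6) * 1 mod 251 = 246
New hash = (58 + 246) mod 251 = 53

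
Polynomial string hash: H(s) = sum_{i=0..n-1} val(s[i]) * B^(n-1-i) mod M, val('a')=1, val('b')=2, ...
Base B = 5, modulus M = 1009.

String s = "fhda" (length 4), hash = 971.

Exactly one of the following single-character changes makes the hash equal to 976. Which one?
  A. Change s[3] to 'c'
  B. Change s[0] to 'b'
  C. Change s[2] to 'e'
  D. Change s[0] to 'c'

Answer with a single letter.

Option A: s[3]='a'->'c', delta=(3-1)*5^0 mod 1009 = 2, hash=971+2 mod 1009 = 973
Option B: s[0]='f'->'b', delta=(2-6)*5^3 mod 1009 = 509, hash=971+509 mod 1009 = 471
Option C: s[2]='d'->'e', delta=(5-4)*5^1 mod 1009 = 5, hash=971+5 mod 1009 = 976 <-- target
Option D: s[0]='f'->'c', delta=(3-6)*5^3 mod 1009 = 634, hash=971+634 mod 1009 = 596

Answer: C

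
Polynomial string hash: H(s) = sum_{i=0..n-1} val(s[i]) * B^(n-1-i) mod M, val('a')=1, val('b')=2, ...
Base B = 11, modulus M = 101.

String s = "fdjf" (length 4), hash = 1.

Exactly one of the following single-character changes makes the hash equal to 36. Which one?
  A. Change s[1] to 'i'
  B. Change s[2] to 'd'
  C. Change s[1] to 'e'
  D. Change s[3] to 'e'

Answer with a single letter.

Answer: B

Derivation:
Option A: s[1]='d'->'i', delta=(9-4)*11^2 mod 101 = 100, hash=1+100 mod 101 = 0
Option B: s[2]='j'->'d', delta=(4-10)*11^1 mod 101 = 35, hash=1+35 mod 101 = 36 <-- target
Option C: s[1]='d'->'e', delta=(5-4)*11^2 mod 101 = 20, hash=1+20 mod 101 = 21
Option D: s[3]='f'->'e', delta=(5-6)*11^0 mod 101 = 100, hash=1+100 mod 101 = 0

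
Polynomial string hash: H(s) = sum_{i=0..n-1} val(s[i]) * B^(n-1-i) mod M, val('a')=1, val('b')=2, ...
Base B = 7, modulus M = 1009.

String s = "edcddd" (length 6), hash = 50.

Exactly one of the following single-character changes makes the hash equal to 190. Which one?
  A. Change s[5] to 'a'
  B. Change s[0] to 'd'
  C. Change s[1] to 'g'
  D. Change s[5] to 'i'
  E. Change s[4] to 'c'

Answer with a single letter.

Answer: C

Derivation:
Option A: s[5]='d'->'a', delta=(1-4)*7^0 mod 1009 = 1006, hash=50+1006 mod 1009 = 47
Option B: s[0]='e'->'d', delta=(4-5)*7^5 mod 1009 = 346, hash=50+346 mod 1009 = 396
Option C: s[1]='d'->'g', delta=(7-4)*7^4 mod 1009 = 140, hash=50+140 mod 1009 = 190 <-- target
Option D: s[5]='d'->'i', delta=(9-4)*7^0 mod 1009 = 5, hash=50+5 mod 1009 = 55
Option E: s[4]='d'->'c', delta=(3-4)*7^1 mod 1009 = 1002, hash=50+1002 mod 1009 = 43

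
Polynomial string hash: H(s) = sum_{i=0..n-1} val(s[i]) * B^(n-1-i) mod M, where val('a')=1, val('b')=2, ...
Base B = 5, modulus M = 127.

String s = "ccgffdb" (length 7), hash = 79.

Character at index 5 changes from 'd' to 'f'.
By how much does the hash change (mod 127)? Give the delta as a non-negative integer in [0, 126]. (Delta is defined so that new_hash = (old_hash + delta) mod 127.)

Delta formula: (val(new) - val(old)) * B^(n-1-k) mod M
  val('f') - val('d') = 6 - 4 = 2
  B^(n-1-k) = 5^1 mod 127 = 5
  Delta = 2 * 5 mod 127 = 10

Answer: 10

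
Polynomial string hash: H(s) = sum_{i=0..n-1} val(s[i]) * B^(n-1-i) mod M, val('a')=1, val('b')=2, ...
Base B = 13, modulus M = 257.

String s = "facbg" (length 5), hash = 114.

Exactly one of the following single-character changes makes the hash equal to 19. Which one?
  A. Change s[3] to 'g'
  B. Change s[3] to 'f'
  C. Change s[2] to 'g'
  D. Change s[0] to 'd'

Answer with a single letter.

Option A: s[3]='b'->'g', delta=(7-2)*13^1 mod 257 = 65, hash=114+65 mod 257 = 179
Option B: s[3]='b'->'f', delta=(6-2)*13^1 mod 257 = 52, hash=114+52 mod 257 = 166
Option C: s[2]='c'->'g', delta=(7-3)*13^2 mod 257 = 162, hash=114+162 mod 257 = 19 <-- target
Option D: s[0]='f'->'d', delta=(4-6)*13^4 mod 257 = 189, hash=114+189 mod 257 = 46

Answer: C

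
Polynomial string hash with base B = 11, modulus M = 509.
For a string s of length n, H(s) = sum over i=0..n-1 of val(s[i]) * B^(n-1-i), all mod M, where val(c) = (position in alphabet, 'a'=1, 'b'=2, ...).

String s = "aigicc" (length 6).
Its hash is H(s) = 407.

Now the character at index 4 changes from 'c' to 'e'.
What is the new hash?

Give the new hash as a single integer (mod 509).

val('c') = 3, val('e') = 5
Position k = 4, exponent = n-1-k = 1
B^1 mod M = 11^1 mod 509 = 11
Delta = (5 - 3) * 11 mod 509 = 22
New hash = (407 + 22) mod 509 = 429

Answer: 429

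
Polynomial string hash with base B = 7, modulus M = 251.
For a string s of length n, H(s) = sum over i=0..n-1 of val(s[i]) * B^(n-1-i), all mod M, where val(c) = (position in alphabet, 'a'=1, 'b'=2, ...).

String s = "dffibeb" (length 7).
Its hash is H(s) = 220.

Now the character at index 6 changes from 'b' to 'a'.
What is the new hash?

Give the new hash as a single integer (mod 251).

val('b') = 2, val('a') = 1
Position k = 6, exponent = n-1-k = 0
B^0 mod M = 7^0 mod 251 = 1
Delta = (1 - 2) * 1 mod 251 = 250
New hash = (220 + 250) mod 251 = 219

Answer: 219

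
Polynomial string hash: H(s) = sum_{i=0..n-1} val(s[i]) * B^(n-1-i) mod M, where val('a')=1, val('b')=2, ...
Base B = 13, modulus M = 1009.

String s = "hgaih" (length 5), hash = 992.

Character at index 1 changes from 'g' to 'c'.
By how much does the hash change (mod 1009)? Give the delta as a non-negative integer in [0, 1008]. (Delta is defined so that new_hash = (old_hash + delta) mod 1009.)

Delta formula: (val(new) - val(old)) * B^(n-1-k) mod M
  val('c') - val('g') = 3 - 7 = -4
  B^(n-1-k) = 13^3 mod 1009 = 179
  Delta = -4 * 179 mod 1009 = 293

Answer: 293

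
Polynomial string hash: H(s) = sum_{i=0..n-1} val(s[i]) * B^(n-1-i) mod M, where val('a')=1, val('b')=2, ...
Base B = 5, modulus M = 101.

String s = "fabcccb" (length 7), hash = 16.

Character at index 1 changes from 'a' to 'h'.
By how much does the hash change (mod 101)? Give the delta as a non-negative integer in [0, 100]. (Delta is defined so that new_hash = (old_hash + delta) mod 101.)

Answer: 59

Derivation:
Delta formula: (val(new) - val(old)) * B^(n-1-k) mod M
  val('h') - val('a') = 8 - 1 = 7
  B^(n-1-k) = 5^5 mod 101 = 95
  Delta = 7 * 95 mod 101 = 59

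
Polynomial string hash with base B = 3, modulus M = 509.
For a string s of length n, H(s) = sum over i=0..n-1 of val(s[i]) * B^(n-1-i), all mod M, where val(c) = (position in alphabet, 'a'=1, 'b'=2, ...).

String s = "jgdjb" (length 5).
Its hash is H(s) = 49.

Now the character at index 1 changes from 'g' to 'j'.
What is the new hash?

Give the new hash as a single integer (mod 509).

val('g') = 7, val('j') = 10
Position k = 1, exponent = n-1-k = 3
B^3 mod M = 3^3 mod 509 = 27
Delta = (10 - 7) * 27 mod 509 = 81
New hash = (49 + 81) mod 509 = 130

Answer: 130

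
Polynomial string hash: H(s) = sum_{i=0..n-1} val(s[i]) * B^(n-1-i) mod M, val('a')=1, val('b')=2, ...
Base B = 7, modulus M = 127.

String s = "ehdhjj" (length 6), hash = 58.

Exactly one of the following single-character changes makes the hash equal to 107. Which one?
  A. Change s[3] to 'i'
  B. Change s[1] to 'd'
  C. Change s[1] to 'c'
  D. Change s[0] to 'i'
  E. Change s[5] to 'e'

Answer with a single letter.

Answer: A

Derivation:
Option A: s[3]='h'->'i', delta=(9-8)*7^2 mod 127 = 49, hash=58+49 mod 127 = 107 <-- target
Option B: s[1]='h'->'d', delta=(4-8)*7^4 mod 127 = 48, hash=58+48 mod 127 = 106
Option C: s[1]='h'->'c', delta=(3-8)*7^4 mod 127 = 60, hash=58+60 mod 127 = 118
Option D: s[0]='e'->'i', delta=(9-5)*7^5 mod 127 = 45, hash=58+45 mod 127 = 103
Option E: s[5]='j'->'e', delta=(5-10)*7^0 mod 127 = 122, hash=58+122 mod 127 = 53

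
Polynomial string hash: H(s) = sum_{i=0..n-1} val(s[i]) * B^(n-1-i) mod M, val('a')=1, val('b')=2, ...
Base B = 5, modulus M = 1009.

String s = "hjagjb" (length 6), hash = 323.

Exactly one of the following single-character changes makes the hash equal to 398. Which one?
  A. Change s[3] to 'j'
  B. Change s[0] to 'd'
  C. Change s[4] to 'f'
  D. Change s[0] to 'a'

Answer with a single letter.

Option A: s[3]='g'->'j', delta=(10-7)*5^2 mod 1009 = 75, hash=323+75 mod 1009 = 398 <-- target
Option B: s[0]='h'->'d', delta=(4-8)*5^5 mod 1009 = 617, hash=323+617 mod 1009 = 940
Option C: s[4]='j'->'f', delta=(6-10)*5^1 mod 1009 = 989, hash=323+989 mod 1009 = 303
Option D: s[0]='h'->'a', delta=(1-8)*5^5 mod 1009 = 323, hash=323+323 mod 1009 = 646

Answer: A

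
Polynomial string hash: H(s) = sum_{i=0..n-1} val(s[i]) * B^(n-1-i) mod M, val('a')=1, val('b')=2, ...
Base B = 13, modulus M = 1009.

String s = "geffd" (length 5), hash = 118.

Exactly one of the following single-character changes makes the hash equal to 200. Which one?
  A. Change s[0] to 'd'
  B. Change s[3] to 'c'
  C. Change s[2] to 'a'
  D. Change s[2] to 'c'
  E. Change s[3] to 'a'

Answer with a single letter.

Option A: s[0]='g'->'d', delta=(4-7)*13^4 mod 1009 = 82, hash=118+82 mod 1009 = 200 <-- target
Option B: s[3]='f'->'c', delta=(3-6)*13^1 mod 1009 = 970, hash=118+970 mod 1009 = 79
Option C: s[2]='f'->'a', delta=(1-6)*13^2 mod 1009 = 164, hash=118+164 mod 1009 = 282
Option D: s[2]='f'->'c', delta=(3-6)*13^2 mod 1009 = 502, hash=118+502 mod 1009 = 620
Option E: s[3]='f'->'a', delta=(1-6)*13^1 mod 1009 = 944, hash=118+944 mod 1009 = 53

Answer: A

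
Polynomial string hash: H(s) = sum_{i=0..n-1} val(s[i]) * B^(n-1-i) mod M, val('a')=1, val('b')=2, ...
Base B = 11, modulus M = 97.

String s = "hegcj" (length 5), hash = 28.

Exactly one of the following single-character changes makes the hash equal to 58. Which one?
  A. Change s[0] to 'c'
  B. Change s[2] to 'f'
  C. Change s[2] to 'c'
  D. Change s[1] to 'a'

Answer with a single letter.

Option A: s[0]='h'->'c', delta=(3-8)*11^4 mod 97 = 30, hash=28+30 mod 97 = 58 <-- target
Option B: s[2]='g'->'f', delta=(6-7)*11^2 mod 97 = 73, hash=28+73 mod 97 = 4
Option C: s[2]='g'->'c', delta=(3-7)*11^2 mod 97 = 1, hash=28+1 mod 97 = 29
Option D: s[1]='e'->'a', delta=(1-5)*11^3 mod 97 = 11, hash=28+11 mod 97 = 39

Answer: A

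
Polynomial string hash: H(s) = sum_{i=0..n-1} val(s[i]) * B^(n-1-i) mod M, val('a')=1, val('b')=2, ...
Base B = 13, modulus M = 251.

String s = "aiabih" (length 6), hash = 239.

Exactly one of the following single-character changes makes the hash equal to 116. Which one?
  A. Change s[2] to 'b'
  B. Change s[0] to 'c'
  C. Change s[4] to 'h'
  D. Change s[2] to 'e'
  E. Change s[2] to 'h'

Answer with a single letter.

Option A: s[2]='a'->'b', delta=(2-1)*13^3 mod 251 = 189, hash=239+189 mod 251 = 177
Option B: s[0]='a'->'c', delta=(3-1)*13^5 mod 251 = 128, hash=239+128 mod 251 = 116 <-- target
Option C: s[4]='i'->'h', delta=(8-9)*13^1 mod 251 = 238, hash=239+238 mod 251 = 226
Option D: s[2]='a'->'e', delta=(5-1)*13^3 mod 251 = 3, hash=239+3 mod 251 = 242
Option E: s[2]='a'->'h', delta=(8-1)*13^3 mod 251 = 68, hash=239+68 mod 251 = 56

Answer: B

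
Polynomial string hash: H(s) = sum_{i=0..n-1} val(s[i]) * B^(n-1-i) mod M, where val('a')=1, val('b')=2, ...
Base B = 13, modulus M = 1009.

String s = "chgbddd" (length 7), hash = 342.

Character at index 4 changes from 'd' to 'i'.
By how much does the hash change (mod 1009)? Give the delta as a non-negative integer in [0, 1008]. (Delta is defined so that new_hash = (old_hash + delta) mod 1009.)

Answer: 845

Derivation:
Delta formula: (val(new) - val(old)) * B^(n-1-k) mod M
  val('i') - val('d') = 9 - 4 = 5
  B^(n-1-k) = 13^2 mod 1009 = 169
  Delta = 5 * 169 mod 1009 = 845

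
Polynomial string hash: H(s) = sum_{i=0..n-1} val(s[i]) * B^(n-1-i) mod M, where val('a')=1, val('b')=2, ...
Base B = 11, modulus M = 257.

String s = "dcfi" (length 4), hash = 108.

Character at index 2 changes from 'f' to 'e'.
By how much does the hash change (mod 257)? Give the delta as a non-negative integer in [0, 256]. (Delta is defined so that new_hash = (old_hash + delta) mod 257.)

Answer: 246

Derivation:
Delta formula: (val(new) - val(old)) * B^(n-1-k) mod M
  val('e') - val('f') = 5 - 6 = -1
  B^(n-1-k) = 11^1 mod 257 = 11
  Delta = -1 * 11 mod 257 = 246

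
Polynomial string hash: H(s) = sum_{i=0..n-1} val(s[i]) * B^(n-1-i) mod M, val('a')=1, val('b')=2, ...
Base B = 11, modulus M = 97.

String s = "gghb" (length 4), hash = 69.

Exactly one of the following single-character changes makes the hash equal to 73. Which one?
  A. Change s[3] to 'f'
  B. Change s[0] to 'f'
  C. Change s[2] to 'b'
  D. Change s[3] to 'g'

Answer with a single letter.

Answer: A

Derivation:
Option A: s[3]='b'->'f', delta=(6-2)*11^0 mod 97 = 4, hash=69+4 mod 97 = 73 <-- target
Option B: s[0]='g'->'f', delta=(6-7)*11^3 mod 97 = 27, hash=69+27 mod 97 = 96
Option C: s[2]='h'->'b', delta=(2-8)*11^1 mod 97 = 31, hash=69+31 mod 97 = 3
Option D: s[3]='b'->'g', delta=(7-2)*11^0 mod 97 = 5, hash=69+5 mod 97 = 74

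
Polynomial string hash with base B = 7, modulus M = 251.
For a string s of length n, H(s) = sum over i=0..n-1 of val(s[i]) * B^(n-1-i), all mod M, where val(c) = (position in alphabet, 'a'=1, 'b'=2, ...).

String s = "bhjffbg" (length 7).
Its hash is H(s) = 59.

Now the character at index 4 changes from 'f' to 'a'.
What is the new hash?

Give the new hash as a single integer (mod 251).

val('f') = 6, val('a') = 1
Position k = 4, exponent = n-1-k = 2
B^2 mod M = 7^2 mod 251 = 49
Delta = (1 - 6) * 49 mod 251 = 6
New hash = (59 + 6) mod 251 = 65

Answer: 65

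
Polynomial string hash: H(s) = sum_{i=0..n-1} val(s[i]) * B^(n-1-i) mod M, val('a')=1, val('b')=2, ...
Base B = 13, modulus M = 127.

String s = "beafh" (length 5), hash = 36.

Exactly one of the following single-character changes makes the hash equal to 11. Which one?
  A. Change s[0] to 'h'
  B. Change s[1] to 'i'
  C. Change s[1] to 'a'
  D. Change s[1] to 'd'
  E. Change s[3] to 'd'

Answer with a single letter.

Answer: C

Derivation:
Option A: s[0]='b'->'h', delta=(8-2)*13^4 mod 127 = 43, hash=36+43 mod 127 = 79
Option B: s[1]='e'->'i', delta=(9-5)*13^3 mod 127 = 25, hash=36+25 mod 127 = 61
Option C: s[1]='e'->'a', delta=(1-5)*13^3 mod 127 = 102, hash=36+102 mod 127 = 11 <-- target
Option D: s[1]='e'->'d', delta=(4-5)*13^3 mod 127 = 89, hash=36+89 mod 127 = 125
Option E: s[3]='f'->'d', delta=(4-6)*13^1 mod 127 = 101, hash=36+101 mod 127 = 10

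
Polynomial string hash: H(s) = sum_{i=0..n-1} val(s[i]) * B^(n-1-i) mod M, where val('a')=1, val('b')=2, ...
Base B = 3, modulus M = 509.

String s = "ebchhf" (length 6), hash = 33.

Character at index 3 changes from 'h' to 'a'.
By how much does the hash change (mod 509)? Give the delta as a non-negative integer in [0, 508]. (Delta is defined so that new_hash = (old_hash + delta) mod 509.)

Answer: 446

Derivation:
Delta formula: (val(new) - val(old)) * B^(n-1-k) mod M
  val('a') - val('h') = 1 - 8 = -7
  B^(n-1-k) = 3^2 mod 509 = 9
  Delta = -7 * 9 mod 509 = 446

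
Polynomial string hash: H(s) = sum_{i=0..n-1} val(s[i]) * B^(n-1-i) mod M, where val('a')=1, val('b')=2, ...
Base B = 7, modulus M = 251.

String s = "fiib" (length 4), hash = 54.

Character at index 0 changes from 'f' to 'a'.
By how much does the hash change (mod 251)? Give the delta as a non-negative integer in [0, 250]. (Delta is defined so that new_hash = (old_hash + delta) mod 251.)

Answer: 42

Derivation:
Delta formula: (val(new) - val(old)) * B^(n-1-k) mod M
  val('a') - val('f') = 1 - 6 = -5
  B^(n-1-k) = 7^3 mod 251 = 92
  Delta = -5 * 92 mod 251 = 42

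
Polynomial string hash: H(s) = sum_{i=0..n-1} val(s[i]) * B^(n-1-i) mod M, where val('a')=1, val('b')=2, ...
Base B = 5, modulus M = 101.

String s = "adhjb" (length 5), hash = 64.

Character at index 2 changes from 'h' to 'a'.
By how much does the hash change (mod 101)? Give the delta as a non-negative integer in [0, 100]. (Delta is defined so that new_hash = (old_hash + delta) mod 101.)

Delta formula: (val(new) - val(old)) * B^(n-1-k) mod M
  val('a') - val('h') = 1 - 8 = -7
  B^(n-1-k) = 5^2 mod 101 = 25
  Delta = -7 * 25 mod 101 = 27

Answer: 27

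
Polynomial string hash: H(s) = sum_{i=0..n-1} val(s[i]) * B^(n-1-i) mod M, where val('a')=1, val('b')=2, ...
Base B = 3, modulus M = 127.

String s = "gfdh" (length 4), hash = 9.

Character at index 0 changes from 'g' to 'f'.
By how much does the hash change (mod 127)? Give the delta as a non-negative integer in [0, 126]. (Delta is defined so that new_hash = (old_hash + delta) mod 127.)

Answer: 100

Derivation:
Delta formula: (val(new) - val(old)) * B^(n-1-k) mod M
  val('f') - val('g') = 6 - 7 = -1
  B^(n-1-k) = 3^3 mod 127 = 27
  Delta = -1 * 27 mod 127 = 100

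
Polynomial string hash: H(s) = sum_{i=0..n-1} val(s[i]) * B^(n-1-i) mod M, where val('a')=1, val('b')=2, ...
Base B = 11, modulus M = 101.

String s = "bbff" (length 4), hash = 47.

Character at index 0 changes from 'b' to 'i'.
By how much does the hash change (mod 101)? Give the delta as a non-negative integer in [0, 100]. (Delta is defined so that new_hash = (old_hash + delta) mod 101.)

Answer: 25

Derivation:
Delta formula: (val(new) - val(old)) * B^(n-1-k) mod M
  val('i') - val('b') = 9 - 2 = 7
  B^(n-1-k) = 11^3 mod 101 = 18
  Delta = 7 * 18 mod 101 = 25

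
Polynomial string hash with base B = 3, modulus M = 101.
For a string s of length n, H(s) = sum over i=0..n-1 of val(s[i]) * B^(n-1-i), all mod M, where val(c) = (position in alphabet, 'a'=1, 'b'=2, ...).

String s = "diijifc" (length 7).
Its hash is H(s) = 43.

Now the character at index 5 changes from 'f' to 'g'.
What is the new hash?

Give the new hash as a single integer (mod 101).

Answer: 46

Derivation:
val('f') = 6, val('g') = 7
Position k = 5, exponent = n-1-k = 1
B^1 mod M = 3^1 mod 101 = 3
Delta = (7 - 6) * 3 mod 101 = 3
New hash = (43 + 3) mod 101 = 46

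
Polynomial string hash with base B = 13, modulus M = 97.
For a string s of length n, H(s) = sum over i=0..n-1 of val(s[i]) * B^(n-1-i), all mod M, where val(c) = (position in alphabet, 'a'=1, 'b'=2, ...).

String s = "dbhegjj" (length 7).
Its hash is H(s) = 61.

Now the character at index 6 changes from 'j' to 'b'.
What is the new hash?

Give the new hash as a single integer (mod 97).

val('j') = 10, val('b') = 2
Position k = 6, exponent = n-1-k = 0
B^0 mod M = 13^0 mod 97 = 1
Delta = (2 - 10) * 1 mod 97 = 89
New hash = (61 + 89) mod 97 = 53

Answer: 53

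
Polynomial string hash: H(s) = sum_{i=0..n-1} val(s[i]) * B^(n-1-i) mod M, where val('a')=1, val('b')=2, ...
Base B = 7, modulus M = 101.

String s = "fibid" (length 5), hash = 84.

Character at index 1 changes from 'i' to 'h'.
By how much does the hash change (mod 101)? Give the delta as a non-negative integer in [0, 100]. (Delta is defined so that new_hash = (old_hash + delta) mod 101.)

Delta formula: (val(new) - val(old)) * B^(n-1-k) mod M
  val('h') - val('i') = 8 - 9 = -1
  B^(n-1-k) = 7^3 mod 101 = 40
  Delta = -1 * 40 mod 101 = 61

Answer: 61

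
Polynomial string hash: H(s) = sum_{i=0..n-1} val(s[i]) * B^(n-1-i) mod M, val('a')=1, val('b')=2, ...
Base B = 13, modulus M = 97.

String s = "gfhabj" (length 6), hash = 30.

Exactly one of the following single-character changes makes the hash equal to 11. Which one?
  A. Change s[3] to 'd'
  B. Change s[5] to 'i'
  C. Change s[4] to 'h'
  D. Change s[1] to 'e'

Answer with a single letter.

Option A: s[3]='a'->'d', delta=(4-1)*13^2 mod 97 = 22, hash=30+22 mod 97 = 52
Option B: s[5]='j'->'i', delta=(9-10)*13^0 mod 97 = 96, hash=30+96 mod 97 = 29
Option C: s[4]='b'->'h', delta=(8-2)*13^1 mod 97 = 78, hash=30+78 mod 97 = 11 <-- target
Option D: s[1]='f'->'e', delta=(5-6)*13^4 mod 97 = 54, hash=30+54 mod 97 = 84

Answer: C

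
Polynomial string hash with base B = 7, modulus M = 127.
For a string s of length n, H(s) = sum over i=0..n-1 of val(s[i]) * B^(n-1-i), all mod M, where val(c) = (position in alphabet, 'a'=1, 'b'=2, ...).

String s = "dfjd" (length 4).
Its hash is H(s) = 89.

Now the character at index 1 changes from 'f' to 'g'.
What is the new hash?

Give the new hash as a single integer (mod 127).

Answer: 11

Derivation:
val('f') = 6, val('g') = 7
Position k = 1, exponent = n-1-k = 2
B^2 mod M = 7^2 mod 127 = 49
Delta = (7 - 6) * 49 mod 127 = 49
New hash = (89 + 49) mod 127 = 11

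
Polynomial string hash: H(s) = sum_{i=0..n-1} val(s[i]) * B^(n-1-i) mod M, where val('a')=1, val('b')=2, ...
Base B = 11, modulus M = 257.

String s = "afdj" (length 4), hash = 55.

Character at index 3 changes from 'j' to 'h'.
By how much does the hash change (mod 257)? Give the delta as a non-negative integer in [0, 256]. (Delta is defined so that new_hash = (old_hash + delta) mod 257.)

Answer: 255

Derivation:
Delta formula: (val(new) - val(old)) * B^(n-1-k) mod M
  val('h') - val('j') = 8 - 10 = -2
  B^(n-1-k) = 11^0 mod 257 = 1
  Delta = -2 * 1 mod 257 = 255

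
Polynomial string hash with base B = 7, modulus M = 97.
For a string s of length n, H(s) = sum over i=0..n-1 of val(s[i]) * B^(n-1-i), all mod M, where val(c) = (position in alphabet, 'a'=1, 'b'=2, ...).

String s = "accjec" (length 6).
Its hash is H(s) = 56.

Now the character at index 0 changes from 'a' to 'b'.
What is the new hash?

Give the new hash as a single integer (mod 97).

val('a') = 1, val('b') = 2
Position k = 0, exponent = n-1-k = 5
B^5 mod M = 7^5 mod 97 = 26
Delta = (2 - 1) * 26 mod 97 = 26
New hash = (56 + 26) mod 97 = 82

Answer: 82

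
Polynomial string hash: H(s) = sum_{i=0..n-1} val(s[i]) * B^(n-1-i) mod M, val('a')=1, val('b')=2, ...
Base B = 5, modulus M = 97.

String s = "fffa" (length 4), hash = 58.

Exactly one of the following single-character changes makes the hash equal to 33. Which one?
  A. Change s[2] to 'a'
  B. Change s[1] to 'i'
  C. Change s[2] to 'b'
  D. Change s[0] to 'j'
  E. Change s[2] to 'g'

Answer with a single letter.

Option A: s[2]='f'->'a', delta=(1-6)*5^1 mod 97 = 72, hash=58+72 mod 97 = 33 <-- target
Option B: s[1]='f'->'i', delta=(9-6)*5^2 mod 97 = 75, hash=58+75 mod 97 = 36
Option C: s[2]='f'->'b', delta=(2-6)*5^1 mod 97 = 77, hash=58+77 mod 97 = 38
Option D: s[0]='f'->'j', delta=(10-6)*5^3 mod 97 = 15, hash=58+15 mod 97 = 73
Option E: s[2]='f'->'g', delta=(7-6)*5^1 mod 97 = 5, hash=58+5 mod 97 = 63

Answer: A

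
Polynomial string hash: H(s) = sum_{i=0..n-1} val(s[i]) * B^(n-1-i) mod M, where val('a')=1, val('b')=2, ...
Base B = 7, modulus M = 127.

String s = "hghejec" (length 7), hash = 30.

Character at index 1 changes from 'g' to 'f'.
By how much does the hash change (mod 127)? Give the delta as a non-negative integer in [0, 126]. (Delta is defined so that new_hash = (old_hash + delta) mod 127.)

Answer: 84

Derivation:
Delta formula: (val(new) - val(old)) * B^(n-1-k) mod M
  val('f') - val('g') = 6 - 7 = -1
  B^(n-1-k) = 7^5 mod 127 = 43
  Delta = -1 * 43 mod 127 = 84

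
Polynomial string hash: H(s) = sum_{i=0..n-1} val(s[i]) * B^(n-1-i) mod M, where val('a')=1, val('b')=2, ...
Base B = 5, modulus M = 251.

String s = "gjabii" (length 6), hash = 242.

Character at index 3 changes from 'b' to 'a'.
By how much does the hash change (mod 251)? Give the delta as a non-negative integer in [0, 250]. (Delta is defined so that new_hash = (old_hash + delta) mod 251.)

Answer: 226

Derivation:
Delta formula: (val(new) - val(old)) * B^(n-1-k) mod M
  val('a') - val('b') = 1 - 2 = -1
  B^(n-1-k) = 5^2 mod 251 = 25
  Delta = -1 * 25 mod 251 = 226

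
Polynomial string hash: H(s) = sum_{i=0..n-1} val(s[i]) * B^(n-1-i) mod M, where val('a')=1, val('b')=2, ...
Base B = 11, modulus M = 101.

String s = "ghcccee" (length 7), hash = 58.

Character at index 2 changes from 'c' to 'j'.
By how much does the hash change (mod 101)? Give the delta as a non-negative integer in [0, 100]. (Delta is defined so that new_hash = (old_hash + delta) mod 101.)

Delta formula: (val(new) - val(old)) * B^(n-1-k) mod M
  val('j') - val('c') = 10 - 3 = 7
  B^(n-1-k) = 11^4 mod 101 = 97
  Delta = 7 * 97 mod 101 = 73

Answer: 73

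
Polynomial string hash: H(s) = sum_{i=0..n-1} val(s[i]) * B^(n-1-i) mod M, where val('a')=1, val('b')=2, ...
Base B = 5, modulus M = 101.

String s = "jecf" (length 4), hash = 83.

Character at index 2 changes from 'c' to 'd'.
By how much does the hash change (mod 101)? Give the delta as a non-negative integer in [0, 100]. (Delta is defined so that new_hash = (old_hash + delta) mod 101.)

Delta formula: (val(new) - val(old)) * B^(n-1-k) mod M
  val('d') - val('c') = 4 - 3 = 1
  B^(n-1-k) = 5^1 mod 101 = 5
  Delta = 1 * 5 mod 101 = 5

Answer: 5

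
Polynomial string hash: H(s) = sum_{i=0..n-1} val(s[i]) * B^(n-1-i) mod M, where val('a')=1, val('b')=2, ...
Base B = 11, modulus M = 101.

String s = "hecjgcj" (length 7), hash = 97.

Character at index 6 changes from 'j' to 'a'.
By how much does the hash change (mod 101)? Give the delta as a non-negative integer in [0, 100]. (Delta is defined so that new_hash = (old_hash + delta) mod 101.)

Delta formula: (val(new) - val(old)) * B^(n-1-k) mod M
  val('a') - val('j') = 1 - 10 = -9
  B^(n-1-k) = 11^0 mod 101 = 1
  Delta = -9 * 1 mod 101 = 92

Answer: 92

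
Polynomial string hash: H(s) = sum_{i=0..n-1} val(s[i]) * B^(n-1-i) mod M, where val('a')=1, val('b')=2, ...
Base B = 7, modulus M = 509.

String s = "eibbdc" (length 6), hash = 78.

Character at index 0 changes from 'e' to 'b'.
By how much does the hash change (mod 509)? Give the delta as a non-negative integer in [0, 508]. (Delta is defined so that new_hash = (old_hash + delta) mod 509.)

Answer: 479

Derivation:
Delta formula: (val(new) - val(old)) * B^(n-1-k) mod M
  val('b') - val('e') = 2 - 5 = -3
  B^(n-1-k) = 7^5 mod 509 = 10
  Delta = -3 * 10 mod 509 = 479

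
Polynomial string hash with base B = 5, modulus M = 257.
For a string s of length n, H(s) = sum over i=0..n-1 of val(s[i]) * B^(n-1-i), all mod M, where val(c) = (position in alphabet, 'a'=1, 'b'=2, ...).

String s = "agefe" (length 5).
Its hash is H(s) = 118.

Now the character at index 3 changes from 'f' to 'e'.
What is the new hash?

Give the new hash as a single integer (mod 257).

Answer: 113

Derivation:
val('f') = 6, val('e') = 5
Position k = 3, exponent = n-1-k = 1
B^1 mod M = 5^1 mod 257 = 5
Delta = (5 - 6) * 5 mod 257 = 252
New hash = (118 + 252) mod 257 = 113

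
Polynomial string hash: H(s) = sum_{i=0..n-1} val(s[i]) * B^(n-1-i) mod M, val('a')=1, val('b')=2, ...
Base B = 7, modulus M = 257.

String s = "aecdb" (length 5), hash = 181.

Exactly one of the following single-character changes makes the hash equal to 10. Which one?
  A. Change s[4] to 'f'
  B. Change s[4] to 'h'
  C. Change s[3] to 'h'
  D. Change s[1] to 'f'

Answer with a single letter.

Option A: s[4]='b'->'f', delta=(6-2)*7^0 mod 257 = 4, hash=181+4 mod 257 = 185
Option B: s[4]='b'->'h', delta=(8-2)*7^0 mod 257 = 6, hash=181+6 mod 257 = 187
Option C: s[3]='d'->'h', delta=(8-4)*7^1 mod 257 = 28, hash=181+28 mod 257 = 209
Option D: s[1]='e'->'f', delta=(6-5)*7^3 mod 257 = 86, hash=181+86 mod 257 = 10 <-- target

Answer: D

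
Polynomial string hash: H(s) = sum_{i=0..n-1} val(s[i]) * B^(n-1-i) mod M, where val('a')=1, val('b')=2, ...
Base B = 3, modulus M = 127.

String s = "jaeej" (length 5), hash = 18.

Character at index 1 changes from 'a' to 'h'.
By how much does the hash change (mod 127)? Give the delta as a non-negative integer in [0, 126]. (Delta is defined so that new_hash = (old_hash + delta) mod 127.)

Answer: 62

Derivation:
Delta formula: (val(new) - val(old)) * B^(n-1-k) mod M
  val('h') - val('a') = 8 - 1 = 7
  B^(n-1-k) = 3^3 mod 127 = 27
  Delta = 7 * 27 mod 127 = 62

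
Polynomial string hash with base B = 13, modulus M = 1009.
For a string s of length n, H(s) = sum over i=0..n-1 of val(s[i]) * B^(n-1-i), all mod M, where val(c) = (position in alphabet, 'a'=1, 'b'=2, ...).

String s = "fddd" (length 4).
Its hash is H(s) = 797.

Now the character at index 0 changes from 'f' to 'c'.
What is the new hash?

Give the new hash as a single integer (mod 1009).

Answer: 260

Derivation:
val('f') = 6, val('c') = 3
Position k = 0, exponent = n-1-k = 3
B^3 mod M = 13^3 mod 1009 = 179
Delta = (3 - 6) * 179 mod 1009 = 472
New hash = (797 + 472) mod 1009 = 260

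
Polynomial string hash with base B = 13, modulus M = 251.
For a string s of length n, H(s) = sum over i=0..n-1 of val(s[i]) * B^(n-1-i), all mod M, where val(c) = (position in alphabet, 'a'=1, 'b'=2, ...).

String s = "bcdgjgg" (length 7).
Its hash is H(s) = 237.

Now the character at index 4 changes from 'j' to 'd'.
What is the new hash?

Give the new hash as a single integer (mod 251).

Answer: 227

Derivation:
val('j') = 10, val('d') = 4
Position k = 4, exponent = n-1-k = 2
B^2 mod M = 13^2 mod 251 = 169
Delta = (4 - 10) * 169 mod 251 = 241
New hash = (237 + 241) mod 251 = 227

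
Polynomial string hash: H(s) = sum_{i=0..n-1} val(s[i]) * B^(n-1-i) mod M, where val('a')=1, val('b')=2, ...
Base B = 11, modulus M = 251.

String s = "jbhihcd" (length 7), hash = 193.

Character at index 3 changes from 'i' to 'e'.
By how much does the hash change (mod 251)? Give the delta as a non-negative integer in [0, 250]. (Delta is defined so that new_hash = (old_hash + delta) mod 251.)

Answer: 198

Derivation:
Delta formula: (val(new) - val(old)) * B^(n-1-k) mod M
  val('e') - val('i') = 5 - 9 = -4
  B^(n-1-k) = 11^3 mod 251 = 76
  Delta = -4 * 76 mod 251 = 198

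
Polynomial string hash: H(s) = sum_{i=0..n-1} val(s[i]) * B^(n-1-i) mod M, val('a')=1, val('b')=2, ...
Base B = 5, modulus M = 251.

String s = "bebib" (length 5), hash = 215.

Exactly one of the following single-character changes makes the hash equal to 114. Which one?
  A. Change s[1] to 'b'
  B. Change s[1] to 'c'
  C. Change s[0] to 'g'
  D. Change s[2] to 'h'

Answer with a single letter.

Answer: D

Derivation:
Option A: s[1]='e'->'b', delta=(2-5)*5^3 mod 251 = 127, hash=215+127 mod 251 = 91
Option B: s[1]='e'->'c', delta=(3-5)*5^3 mod 251 = 1, hash=215+1 mod 251 = 216
Option C: s[0]='b'->'g', delta=(7-2)*5^4 mod 251 = 113, hash=215+113 mod 251 = 77
Option D: s[2]='b'->'h', delta=(8-2)*5^2 mod 251 = 150, hash=215+150 mod 251 = 114 <-- target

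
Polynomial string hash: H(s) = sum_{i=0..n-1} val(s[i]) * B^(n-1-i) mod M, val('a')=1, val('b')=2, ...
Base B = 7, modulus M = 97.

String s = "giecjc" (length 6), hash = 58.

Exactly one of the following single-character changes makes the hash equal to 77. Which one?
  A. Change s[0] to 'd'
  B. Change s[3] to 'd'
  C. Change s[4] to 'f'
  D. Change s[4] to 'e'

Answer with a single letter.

Option A: s[0]='g'->'d', delta=(4-7)*7^5 mod 97 = 19, hash=58+19 mod 97 = 77 <-- target
Option B: s[3]='c'->'d', delta=(4-3)*7^2 mod 97 = 49, hash=58+49 mod 97 = 10
Option C: s[4]='j'->'f', delta=(6-10)*7^1 mod 97 = 69, hash=58+69 mod 97 = 30
Option D: s[4]='j'->'e', delta=(5-10)*7^1 mod 97 = 62, hash=58+62 mod 97 = 23

Answer: A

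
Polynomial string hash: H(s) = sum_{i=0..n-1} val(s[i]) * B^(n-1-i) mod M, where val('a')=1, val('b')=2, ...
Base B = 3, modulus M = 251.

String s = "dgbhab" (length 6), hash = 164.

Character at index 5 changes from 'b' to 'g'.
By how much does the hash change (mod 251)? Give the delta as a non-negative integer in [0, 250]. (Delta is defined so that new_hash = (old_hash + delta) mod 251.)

Delta formula: (val(new) - val(old)) * B^(n-1-k) mod M
  val('g') - val('b') = 7 - 2 = 5
  B^(n-1-k) = 3^0 mod 251 = 1
  Delta = 5 * 1 mod 251 = 5

Answer: 5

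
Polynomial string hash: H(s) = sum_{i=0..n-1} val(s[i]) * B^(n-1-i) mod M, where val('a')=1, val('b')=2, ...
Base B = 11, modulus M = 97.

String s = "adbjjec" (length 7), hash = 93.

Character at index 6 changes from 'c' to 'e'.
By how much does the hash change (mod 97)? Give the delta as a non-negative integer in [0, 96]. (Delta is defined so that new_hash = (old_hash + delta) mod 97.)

Answer: 2

Derivation:
Delta formula: (val(new) - val(old)) * B^(n-1-k) mod M
  val('e') - val('c') = 5 - 3 = 2
  B^(n-1-k) = 11^0 mod 97 = 1
  Delta = 2 * 1 mod 97 = 2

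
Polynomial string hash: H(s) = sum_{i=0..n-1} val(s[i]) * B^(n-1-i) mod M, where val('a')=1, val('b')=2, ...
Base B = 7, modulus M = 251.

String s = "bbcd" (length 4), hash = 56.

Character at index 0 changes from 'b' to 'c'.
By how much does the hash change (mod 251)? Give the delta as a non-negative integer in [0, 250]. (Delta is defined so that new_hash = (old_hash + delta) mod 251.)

Answer: 92

Derivation:
Delta formula: (val(new) - val(old)) * B^(n-1-k) mod M
  val('c') - val('b') = 3 - 2 = 1
  B^(n-1-k) = 7^3 mod 251 = 92
  Delta = 1 * 92 mod 251 = 92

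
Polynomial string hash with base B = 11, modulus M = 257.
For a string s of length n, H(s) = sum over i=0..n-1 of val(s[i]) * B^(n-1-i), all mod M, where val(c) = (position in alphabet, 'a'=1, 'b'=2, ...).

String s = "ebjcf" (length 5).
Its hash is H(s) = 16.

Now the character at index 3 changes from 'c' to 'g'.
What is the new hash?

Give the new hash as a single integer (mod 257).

val('c') = 3, val('g') = 7
Position k = 3, exponent = n-1-k = 1
B^1 mod M = 11^1 mod 257 = 11
Delta = (7 - 3) * 11 mod 257 = 44
New hash = (16 + 44) mod 257 = 60

Answer: 60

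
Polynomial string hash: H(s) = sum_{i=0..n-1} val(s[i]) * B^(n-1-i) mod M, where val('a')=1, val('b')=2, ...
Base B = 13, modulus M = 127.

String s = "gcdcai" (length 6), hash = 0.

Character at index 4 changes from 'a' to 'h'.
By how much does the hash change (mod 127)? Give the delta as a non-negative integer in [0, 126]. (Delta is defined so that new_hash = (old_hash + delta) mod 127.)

Delta formula: (val(new) - val(old)) * B^(n-1-k) mod M
  val('h') - val('a') = 8 - 1 = 7
  B^(n-1-k) = 13^1 mod 127 = 13
  Delta = 7 * 13 mod 127 = 91

Answer: 91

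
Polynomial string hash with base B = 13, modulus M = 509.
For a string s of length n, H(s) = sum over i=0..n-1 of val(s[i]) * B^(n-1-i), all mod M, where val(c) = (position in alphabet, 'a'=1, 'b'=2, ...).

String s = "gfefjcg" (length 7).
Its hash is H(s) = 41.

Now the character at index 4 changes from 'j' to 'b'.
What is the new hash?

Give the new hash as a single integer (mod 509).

Answer: 216

Derivation:
val('j') = 10, val('b') = 2
Position k = 4, exponent = n-1-k = 2
B^2 mod M = 13^2 mod 509 = 169
Delta = (2 - 10) * 169 mod 509 = 175
New hash = (41 + 175) mod 509 = 216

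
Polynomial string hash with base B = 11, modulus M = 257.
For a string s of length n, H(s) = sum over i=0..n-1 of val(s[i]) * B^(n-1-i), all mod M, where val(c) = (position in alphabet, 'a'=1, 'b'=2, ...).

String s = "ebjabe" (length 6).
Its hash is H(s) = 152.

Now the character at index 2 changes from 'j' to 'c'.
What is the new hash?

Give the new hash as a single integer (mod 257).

val('j') = 10, val('c') = 3
Position k = 2, exponent = n-1-k = 3
B^3 mod M = 11^3 mod 257 = 46
Delta = (3 - 10) * 46 mod 257 = 192
New hash = (152 + 192) mod 257 = 87

Answer: 87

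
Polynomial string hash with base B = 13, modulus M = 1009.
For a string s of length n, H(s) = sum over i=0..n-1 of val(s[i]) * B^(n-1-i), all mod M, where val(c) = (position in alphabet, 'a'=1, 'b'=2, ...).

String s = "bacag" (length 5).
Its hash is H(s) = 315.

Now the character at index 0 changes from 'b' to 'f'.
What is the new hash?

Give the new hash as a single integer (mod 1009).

Answer: 542

Derivation:
val('b') = 2, val('f') = 6
Position k = 0, exponent = n-1-k = 4
B^4 mod M = 13^4 mod 1009 = 309
Delta = (6 - 2) * 309 mod 1009 = 227
New hash = (315 + 227) mod 1009 = 542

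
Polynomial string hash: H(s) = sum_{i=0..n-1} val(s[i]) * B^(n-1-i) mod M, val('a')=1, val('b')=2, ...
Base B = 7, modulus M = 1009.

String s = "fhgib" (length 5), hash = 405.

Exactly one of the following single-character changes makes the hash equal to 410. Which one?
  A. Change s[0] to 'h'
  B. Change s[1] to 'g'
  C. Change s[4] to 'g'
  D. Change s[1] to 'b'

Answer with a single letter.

Option A: s[0]='f'->'h', delta=(8-6)*7^4 mod 1009 = 766, hash=405+766 mod 1009 = 162
Option B: s[1]='h'->'g', delta=(7-8)*7^3 mod 1009 = 666, hash=405+666 mod 1009 = 62
Option C: s[4]='b'->'g', delta=(7-2)*7^0 mod 1009 = 5, hash=405+5 mod 1009 = 410 <-- target
Option D: s[1]='h'->'b', delta=(2-8)*7^3 mod 1009 = 969, hash=405+969 mod 1009 = 365

Answer: C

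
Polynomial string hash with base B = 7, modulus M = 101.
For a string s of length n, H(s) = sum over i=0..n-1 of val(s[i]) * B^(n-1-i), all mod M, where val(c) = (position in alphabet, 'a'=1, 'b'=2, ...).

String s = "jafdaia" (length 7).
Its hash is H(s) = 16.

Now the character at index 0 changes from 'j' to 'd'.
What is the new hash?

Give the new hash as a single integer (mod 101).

val('j') = 10, val('d') = 4
Position k = 0, exponent = n-1-k = 6
B^6 mod M = 7^6 mod 101 = 85
Delta = (4 - 10) * 85 mod 101 = 96
New hash = (16 + 96) mod 101 = 11

Answer: 11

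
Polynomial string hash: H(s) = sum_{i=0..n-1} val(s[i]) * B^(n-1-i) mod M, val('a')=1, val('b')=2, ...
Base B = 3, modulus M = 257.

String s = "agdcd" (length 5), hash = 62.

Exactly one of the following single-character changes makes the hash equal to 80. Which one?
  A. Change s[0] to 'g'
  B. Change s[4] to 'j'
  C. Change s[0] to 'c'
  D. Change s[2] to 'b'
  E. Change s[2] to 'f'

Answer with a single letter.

Option A: s[0]='a'->'g', delta=(7-1)*3^4 mod 257 = 229, hash=62+229 mod 257 = 34
Option B: s[4]='d'->'j', delta=(10-4)*3^0 mod 257 = 6, hash=62+6 mod 257 = 68
Option C: s[0]='a'->'c', delta=(3-1)*3^4 mod 257 = 162, hash=62+162 mod 257 = 224
Option D: s[2]='d'->'b', delta=(2-4)*3^2 mod 257 = 239, hash=62+239 mod 257 = 44
Option E: s[2]='d'->'f', delta=(6-4)*3^2 mod 257 = 18, hash=62+18 mod 257 = 80 <-- target

Answer: E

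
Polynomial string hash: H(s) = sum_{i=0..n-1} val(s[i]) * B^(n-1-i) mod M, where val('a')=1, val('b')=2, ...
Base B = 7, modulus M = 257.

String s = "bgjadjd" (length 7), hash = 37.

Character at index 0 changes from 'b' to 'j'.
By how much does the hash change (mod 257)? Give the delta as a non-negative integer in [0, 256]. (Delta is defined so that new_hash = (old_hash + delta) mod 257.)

Delta formula: (val(new) - val(old)) * B^(n-1-k) mod M
  val('j') - val('b') = 10 - 2 = 8
  B^(n-1-k) = 7^6 mod 257 = 200
  Delta = 8 * 200 mod 257 = 58

Answer: 58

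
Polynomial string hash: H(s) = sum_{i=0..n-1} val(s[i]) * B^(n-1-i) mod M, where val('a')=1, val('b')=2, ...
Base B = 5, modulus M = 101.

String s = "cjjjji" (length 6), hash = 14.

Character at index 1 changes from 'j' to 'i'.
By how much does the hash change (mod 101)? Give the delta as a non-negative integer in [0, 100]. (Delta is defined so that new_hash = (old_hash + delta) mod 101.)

Delta formula: (val(new) - val(old)) * B^(n-1-k) mod M
  val('i') - val('j') = 9 - 10 = -1
  B^(n-1-k) = 5^4 mod 101 = 19
  Delta = -1 * 19 mod 101 = 82

Answer: 82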